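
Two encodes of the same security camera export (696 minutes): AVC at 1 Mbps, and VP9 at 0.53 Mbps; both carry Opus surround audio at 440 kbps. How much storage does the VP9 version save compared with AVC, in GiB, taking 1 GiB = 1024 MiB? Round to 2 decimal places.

696 min = 41760 s
Audio: 440 kbps = 0.440 Mbps.
AVC: 1.440 Mbps × 41760 s = 60134.4 Mb = 7.001 GiB.
VP9: 0.970 Mbps × 41760 s = 40507.2 Mb = 4.716 GiB.
Saving: 7.001 − 4.716 = 2.285 GiB.

2.28 GiB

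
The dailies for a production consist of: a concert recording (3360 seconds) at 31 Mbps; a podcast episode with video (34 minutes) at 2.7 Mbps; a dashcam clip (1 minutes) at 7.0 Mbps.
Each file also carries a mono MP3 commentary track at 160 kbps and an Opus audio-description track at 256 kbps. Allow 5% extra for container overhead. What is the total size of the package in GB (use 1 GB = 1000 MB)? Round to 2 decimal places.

Audio total: 160 + 256 = 416 kbps = 0.416 Mbps.
concert recording: 31.416 Mbps × 3360 s × 1.05 = 110835.6 Mb
podcast episode with video: 3.116 Mbps × 2040 s × 1.05 = 6674.5 Mb
dashcam clip: 7.416 Mbps × 60 s × 1.05 = 467.2 Mb
Total: 117977.3 Mb = 14747.2 MB.
= 14.75 GB.

14.75 GB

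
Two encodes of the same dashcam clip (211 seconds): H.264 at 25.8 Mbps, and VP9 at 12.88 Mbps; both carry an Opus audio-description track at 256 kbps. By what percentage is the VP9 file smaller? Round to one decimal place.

49.6%

Audio: 256 kbps = 0.256 Mbps.
H.264: 26.056 Mbps × 211 s = 5497.8 Mb = 0.687 GB.
VP9: 13.136 Mbps × 211 s = 2771.7 Mb = 0.346 GB.
Reduction: (1 − 0.346/0.687) × 100 = 49.59%.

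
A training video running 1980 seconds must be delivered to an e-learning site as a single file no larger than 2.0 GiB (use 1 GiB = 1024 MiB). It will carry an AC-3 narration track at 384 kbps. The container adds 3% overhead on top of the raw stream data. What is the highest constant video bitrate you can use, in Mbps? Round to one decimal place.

Budget: 2.0 GiB = 17179.9 Mb.
Stream payload after overhead: 17179.9 / 1.03 = 16679.5 Mb.
Total bitrate budget: 16679.5 Mb / 1980 s = 8.424 Mbps.
Audio: 384 kbps = 0.384 Mbps.
Video: 8.424 − 0.384 = 8.040 Mbps.

8.0 Mbps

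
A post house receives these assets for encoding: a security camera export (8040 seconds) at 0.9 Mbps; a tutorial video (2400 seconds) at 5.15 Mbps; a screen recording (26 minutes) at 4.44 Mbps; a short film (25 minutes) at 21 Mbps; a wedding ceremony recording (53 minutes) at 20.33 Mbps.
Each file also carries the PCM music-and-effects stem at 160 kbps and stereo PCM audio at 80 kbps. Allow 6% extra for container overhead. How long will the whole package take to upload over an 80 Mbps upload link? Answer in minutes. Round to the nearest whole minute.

28 minutes

Audio total: 160 + 80 = 240 kbps = 0.240 Mbps.
security camera export: 1.140 Mbps × 8040 s × 1.06 = 9715.5 Mb
tutorial video: 5.390 Mbps × 2400 s × 1.06 = 13712.2 Mb
screen recording: 4.680 Mbps × 1560 s × 1.06 = 7738.8 Mb
short film: 21.240 Mbps × 1500 s × 1.06 = 33771.6 Mb
wedding ceremony recording: 20.570 Mbps × 3180 s × 1.06 = 69337.4 Mb
Total: 134275.5 Mb = 16784.4 MB.
At 80 Mbps: 134275.5 / 80 = 1678 s ≈ 28 minutes.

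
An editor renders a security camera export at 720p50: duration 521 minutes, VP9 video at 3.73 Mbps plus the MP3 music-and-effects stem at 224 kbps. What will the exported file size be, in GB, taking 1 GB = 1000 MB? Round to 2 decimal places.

521 min = 31260 s
Audio: 224 kbps = 0.224 Mbps.
Total bitrate: 3.73 + 0.224 = 3.954 Mbps.
Stream data: 3.954 Mbps × 31260 s = 123602.0 Mb.
123,602 Mb ÷ 8 = 15,450 MB → 15.45 GB.

15.45 GB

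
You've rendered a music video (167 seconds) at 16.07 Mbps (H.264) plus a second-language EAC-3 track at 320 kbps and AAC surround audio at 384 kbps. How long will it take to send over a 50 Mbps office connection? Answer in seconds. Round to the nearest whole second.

56 seconds

Audio total: 320 + 384 = 704 kbps = 0.704 Mbps.
Total bitrate: 16.774 Mbps.
File: 16.774 Mbps × 167 s = 2801.3 Mb.
At 50 Mbps: 2801.3 / 50 = 56.0 s ≈ 56 seconds.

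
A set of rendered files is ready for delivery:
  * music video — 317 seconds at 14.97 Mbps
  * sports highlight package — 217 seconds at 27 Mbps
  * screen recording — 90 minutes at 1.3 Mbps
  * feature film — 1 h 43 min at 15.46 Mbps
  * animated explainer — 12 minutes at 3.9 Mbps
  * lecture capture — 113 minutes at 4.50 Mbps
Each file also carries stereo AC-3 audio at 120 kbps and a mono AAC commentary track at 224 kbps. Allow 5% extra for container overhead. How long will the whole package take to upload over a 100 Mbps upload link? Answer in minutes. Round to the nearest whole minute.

Audio total: 120 + 224 = 344 kbps = 0.344 Mbps.
music video: 15.314 Mbps × 317 s × 1.05 = 5097.3 Mb
sports highlight package: 27.344 Mbps × 217 s × 1.05 = 6230.3 Mb
screen recording: 1.644 Mbps × 5400 s × 1.05 = 9321.5 Mb
feature film: 15.804 Mbps × 6180 s × 1.05 = 102552.2 Mb
animated explainer: 4.244 Mbps × 720 s × 1.05 = 3208.5 Mb
lecture capture: 4.844 Mbps × 6780 s × 1.05 = 34484.4 Mb
Total: 160894.1 Mb = 20111.8 MB.
At 100 Mbps: 160894.1 / 100 = 1609 s ≈ 26.8 minutes.

27 minutes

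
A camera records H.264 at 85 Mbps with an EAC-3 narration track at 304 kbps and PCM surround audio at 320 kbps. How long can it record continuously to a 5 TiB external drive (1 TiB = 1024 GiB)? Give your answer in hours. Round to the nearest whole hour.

Audio total: 304 + 320 = 624 kbps = 0.624 Mbps.
Total bitrate: 85 + 0.624 = 85.624 Mbps.
Capacity: 5 TiB = 43,980,465 Mb.
Recording time: 43,980,465 / 85.624 = 513,646 s ≈ 143 hours.

143 hours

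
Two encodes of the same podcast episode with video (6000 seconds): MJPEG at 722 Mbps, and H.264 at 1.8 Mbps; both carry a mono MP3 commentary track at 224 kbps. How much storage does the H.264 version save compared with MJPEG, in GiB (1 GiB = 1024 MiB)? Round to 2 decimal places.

Audio: 224 kbps = 0.224 Mbps.
MJPEG: 722.224 Mbps × 6000 s = 4333344.0 Mb = 504.468 GiB.
H.264: 2.024 Mbps × 6000 s = 12144.0 Mb = 1.414 GiB.
Saving: 504.468 − 1.414 = 503.054 GiB.

503.05 GiB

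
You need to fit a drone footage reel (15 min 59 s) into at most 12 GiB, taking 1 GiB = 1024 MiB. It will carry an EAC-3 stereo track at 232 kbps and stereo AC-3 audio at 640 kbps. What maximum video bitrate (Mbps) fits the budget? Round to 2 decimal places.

Budget: 12 GiB = 103079.2 Mb.
15 min 59 s = 959 s
Total bitrate budget: 103079.2 Mb / 959 s = 107.486 Mbps.
Audio total: 232 + 640 = 872 kbps = 0.872 Mbps.
Video: 107.486 − 0.872 = 106.614 Mbps.

106.61 Mbps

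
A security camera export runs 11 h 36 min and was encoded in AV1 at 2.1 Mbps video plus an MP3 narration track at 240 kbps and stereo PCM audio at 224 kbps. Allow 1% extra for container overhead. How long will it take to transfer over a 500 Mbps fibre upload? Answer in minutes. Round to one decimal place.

11 h 36 min = 696 min = 41760 s
Audio total: 240 + 224 = 464 kbps = 0.464 Mbps.
Total bitrate: 2.564 Mbps.
File: 2.564 Mbps × 41760 s = 107072.6 Mb.
With 1% container overhead: ×1.01. → 108143.4 Mb.
At 500 Mbps: 108143.4 / 500 = 216.3 s ≈ 3.6 minutes.

3.6 minutes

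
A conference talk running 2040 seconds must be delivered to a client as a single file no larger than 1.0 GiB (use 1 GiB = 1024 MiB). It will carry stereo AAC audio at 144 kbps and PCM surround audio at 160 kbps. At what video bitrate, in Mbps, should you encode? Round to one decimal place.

3.9 Mbps

Budget: 1.0 GiB = 8589.9 Mb.
Total bitrate budget: 8589.9 Mb / 2040 s = 4.211 Mbps.
Audio total: 144 + 160 = 304 kbps = 0.304 Mbps.
Video: 4.211 − 0.304 = 3.907 Mbps.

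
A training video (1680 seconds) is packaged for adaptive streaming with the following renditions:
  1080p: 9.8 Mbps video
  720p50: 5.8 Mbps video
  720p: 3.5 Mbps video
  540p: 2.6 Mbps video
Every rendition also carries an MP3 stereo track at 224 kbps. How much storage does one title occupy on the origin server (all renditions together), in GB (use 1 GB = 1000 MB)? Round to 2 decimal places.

4.75 GB

Audio: 224 kbps = 0.224 Mbps.
Sum of rendition bitrates: (9.8+0.224) + (5.8+0.224) + (3.5+0.224) + (2.6+0.224) = 22.596 Mbps.
× 1680 s = 37,961 Mb = 4,745 MB = 4.745 GB.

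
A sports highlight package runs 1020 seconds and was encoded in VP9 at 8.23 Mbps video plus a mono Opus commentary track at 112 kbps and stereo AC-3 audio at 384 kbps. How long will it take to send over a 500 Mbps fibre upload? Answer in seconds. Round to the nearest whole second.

Audio total: 112 + 384 = 496 kbps = 0.496 Mbps.
Total bitrate: 8.726 Mbps.
File: 8.726 Mbps × 1020 s = 8900.5 Mb.
At 500 Mbps: 8900.5 / 500 = 17.8 s ≈ 17.8 seconds.

18 seconds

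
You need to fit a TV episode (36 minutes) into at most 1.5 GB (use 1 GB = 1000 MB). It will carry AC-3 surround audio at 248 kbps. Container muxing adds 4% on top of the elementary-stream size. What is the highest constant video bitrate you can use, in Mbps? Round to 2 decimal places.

5.09 Mbps

Budget: 1.5 GB = 12000.0 Mb.
Stream payload after overhead: 12000.0 / 1.04 = 11538.5 Mb.
36 min = 2160 s
Total bitrate budget: 11538.5 Mb / 2160 s = 5.342 Mbps.
Audio: 248 kbps = 0.248 Mbps.
Video: 5.342 − 0.248 = 5.094 Mbps.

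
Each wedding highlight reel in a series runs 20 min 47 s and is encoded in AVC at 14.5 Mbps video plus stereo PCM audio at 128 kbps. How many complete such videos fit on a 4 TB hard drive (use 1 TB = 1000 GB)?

1754

20 min 47 s = 1247 s
Audio: 128 kbps = 0.128 Mbps.
Total bitrate: 14.628 Mbps.
Per item: 14.628 Mbps × 1247 s = 18,241 Mb = 2,280 MB.
Capacity: 4 TB = 32,000,000 Mb; 1754.28 items → 1754 complete.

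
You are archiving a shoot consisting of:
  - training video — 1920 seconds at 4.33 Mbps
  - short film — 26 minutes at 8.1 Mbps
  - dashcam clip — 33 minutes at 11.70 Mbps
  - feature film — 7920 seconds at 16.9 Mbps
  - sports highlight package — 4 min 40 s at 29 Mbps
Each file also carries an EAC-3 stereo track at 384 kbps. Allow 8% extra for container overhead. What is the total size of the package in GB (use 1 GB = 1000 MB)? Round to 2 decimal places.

25.83 GB

Audio: 384 kbps = 0.384 Mbps.
training video: 4.714 Mbps × 1920 s × 1.08 = 9775.0 Mb
short film: 8.484 Mbps × 1560 s × 1.08 = 14293.8 Mb
dashcam clip: 12.084 Mbps × 1980 s × 1.08 = 25840.4 Mb
feature film: 17.284 Mbps × 7920 s × 1.08 = 147840.4 Mb
sports highlight package: 29.384 Mbps × 280 s × 1.08 = 8885.7 Mb
Total: 206635.4 Mb = 25829.4 MB.
= 25.83 GB.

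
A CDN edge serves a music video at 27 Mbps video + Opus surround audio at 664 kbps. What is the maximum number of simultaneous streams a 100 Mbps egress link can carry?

3

Audio: 664 kbps = 0.664 Mbps.
Per-viewer media rate: 27.664 Mbps.
100 Mbps = 100.0 Mbps; 100.0 / 27.664 = 3.61 → 3 viewers.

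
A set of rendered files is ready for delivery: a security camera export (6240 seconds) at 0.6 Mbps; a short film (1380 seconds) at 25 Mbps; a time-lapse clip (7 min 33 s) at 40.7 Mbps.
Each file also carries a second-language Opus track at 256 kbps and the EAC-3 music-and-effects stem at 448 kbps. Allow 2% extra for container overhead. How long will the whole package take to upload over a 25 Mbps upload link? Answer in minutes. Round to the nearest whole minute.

42 minutes

Audio total: 256 + 448 = 704 kbps = 0.704 Mbps.
security camera export: 1.304 Mbps × 6240 s × 1.02 = 8299.7 Mb
short film: 25.704 Mbps × 1380 s × 1.02 = 36181.0 Mb
time-lapse clip: 41.404 Mbps × 453 s × 1.02 = 19131.1 Mb
Total: 63611.8 Mb = 7951.5 MB.
At 25 Mbps: 63611.8 / 25 = 2544 s ≈ 42.4 minutes.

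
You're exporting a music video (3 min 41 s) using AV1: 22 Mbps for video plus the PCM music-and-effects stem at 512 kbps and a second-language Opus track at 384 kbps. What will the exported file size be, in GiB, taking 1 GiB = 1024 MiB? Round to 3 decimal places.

0.589 GiB

3 min 41 s = 221 s
Audio total: 512 + 384 = 896 kbps = 0.896 Mbps.
Total bitrate: 22 + 0.896 = 22.896 Mbps.
Stream data: 22.896 Mbps × 221 s = 5060.0 Mb.
5,060 Mb = 632,502,000 bytes ÷ 1,073,741,824 = 0.5891 GiB.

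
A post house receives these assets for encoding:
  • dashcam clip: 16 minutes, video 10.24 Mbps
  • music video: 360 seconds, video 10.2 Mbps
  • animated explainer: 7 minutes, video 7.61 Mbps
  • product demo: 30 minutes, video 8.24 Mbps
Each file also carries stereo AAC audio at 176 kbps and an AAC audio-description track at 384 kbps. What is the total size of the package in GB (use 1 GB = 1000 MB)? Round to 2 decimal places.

4.19 GB

Audio total: 176 + 384 = 560 kbps = 0.560 Mbps.
dashcam clip: 10.800 Mbps × 960 s = 10368.0 Mb
music video: 10.760 Mbps × 360 s = 3873.6 Mb
animated explainer: 8.170 Mbps × 420 s = 3431.4 Mb
product demo: 8.800 Mbps × 1800 s = 15840.0 Mb
Total: 33513.0 Mb = 4189.1 MB.
= 4.189 GB.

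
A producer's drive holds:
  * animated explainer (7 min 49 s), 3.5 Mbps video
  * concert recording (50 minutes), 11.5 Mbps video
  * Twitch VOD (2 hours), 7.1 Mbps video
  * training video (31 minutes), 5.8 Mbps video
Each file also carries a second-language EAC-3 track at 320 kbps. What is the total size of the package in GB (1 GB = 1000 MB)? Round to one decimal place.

12.8 GB

Audio: 320 kbps = 0.320 Mbps.
animated explainer: 3.820 Mbps × 469 s = 1791.6 Mb
concert recording: 11.820 Mbps × 3000 s = 35460.0 Mb
Twitch VOD: 7.420 Mbps × 7200 s = 53424.0 Mb
training video: 6.120 Mbps × 1860 s = 11383.2 Mb
Total: 102058.8 Mb = 12757.3 MB.
= 12.76 GB.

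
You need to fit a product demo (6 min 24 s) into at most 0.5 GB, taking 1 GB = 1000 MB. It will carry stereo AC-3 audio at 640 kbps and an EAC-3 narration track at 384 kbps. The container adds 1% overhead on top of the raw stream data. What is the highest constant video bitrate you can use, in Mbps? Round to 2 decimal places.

Budget: 0.5 GB = 4000.0 Mb.
Stream payload after overhead: 4000.0 / 1.01 = 3960.4 Mb.
6 min 24 s = 384 s
Total bitrate budget: 3960.4 Mb / 384 s = 10.314 Mbps.
Audio total: 640 + 384 = 1024 kbps = 1.024 Mbps.
Video: 10.314 − 1.024 = 9.290 Mbps.

9.29 Mbps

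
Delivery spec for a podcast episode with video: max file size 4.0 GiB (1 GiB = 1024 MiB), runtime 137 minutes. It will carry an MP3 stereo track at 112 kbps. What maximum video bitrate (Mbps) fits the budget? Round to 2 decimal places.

Budget: 4.0 GiB = 34359.7 Mb.
137 min = 8220 s
Total bitrate budget: 34359.7 Mb / 8220 s = 4.180 Mbps.
Audio: 112 kbps = 0.112 Mbps.
Video: 4.180 − 0.112 = 4.068 Mbps.

4.07 Mbps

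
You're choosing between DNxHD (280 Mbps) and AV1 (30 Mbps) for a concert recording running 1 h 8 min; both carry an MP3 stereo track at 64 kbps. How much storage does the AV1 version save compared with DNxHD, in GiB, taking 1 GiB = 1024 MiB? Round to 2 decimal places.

118.74 GiB

1 h 8 min = 68 min = 4080 s
Audio: 64 kbps = 0.064 Mbps.
DNxHD: 280.064 Mbps × 4080 s = 1142661.1 Mb = 133.023 GiB.
AV1: 30.064 Mbps × 4080 s = 122661.1 Mb = 14.280 GiB.
Saving: 133.023 − 14.280 = 118.744 GiB.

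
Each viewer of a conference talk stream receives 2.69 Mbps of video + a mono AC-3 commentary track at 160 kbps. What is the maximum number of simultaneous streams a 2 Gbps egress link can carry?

Audio: 160 kbps = 0.160 Mbps.
Per-viewer media rate: 2.850 Mbps.
2 Gbps = 2,000 Mbps; 2,000 / 2.850 = 701.75 → 701 viewers.

701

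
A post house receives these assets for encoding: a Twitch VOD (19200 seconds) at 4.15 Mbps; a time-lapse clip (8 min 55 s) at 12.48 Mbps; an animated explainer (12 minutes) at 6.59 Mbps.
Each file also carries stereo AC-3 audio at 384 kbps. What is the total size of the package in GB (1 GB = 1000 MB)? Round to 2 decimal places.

12.37 GB

Audio: 384 kbps = 0.384 Mbps.
Twitch VOD: 4.534 Mbps × 19200 s = 87052.8 Mb
time-lapse clip: 12.864 Mbps × 535 s = 6882.2 Mb
animated explainer: 6.974 Mbps × 720 s = 5021.3 Mb
Total: 98956.3 Mb = 12369.5 MB.
= 12.37 GB.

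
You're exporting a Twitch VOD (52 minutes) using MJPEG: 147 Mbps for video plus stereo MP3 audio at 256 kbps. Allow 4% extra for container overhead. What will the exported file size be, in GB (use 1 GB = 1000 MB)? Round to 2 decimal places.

52 min = 3120 s
Audio: 256 kbps = 0.256 Mbps.
Total bitrate: 147 + 0.256 = 147.256 Mbps.
Stream data: 147.256 Mbps × 3120 s = 459438.7 Mb.
With 4% container overhead: ×1.04.
477,816 Mb ÷ 8 = 59,727 MB → 59.73 GB.

59.73 GB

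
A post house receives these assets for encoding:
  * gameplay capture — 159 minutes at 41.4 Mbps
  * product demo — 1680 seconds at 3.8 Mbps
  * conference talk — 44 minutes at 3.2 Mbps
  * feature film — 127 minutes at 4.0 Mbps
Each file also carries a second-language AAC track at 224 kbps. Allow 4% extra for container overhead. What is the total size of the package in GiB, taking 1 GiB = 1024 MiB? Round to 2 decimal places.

Audio: 224 kbps = 0.224 Mbps.
gameplay capture: 41.624 Mbps × 9540 s × 1.04 = 412976.7 Mb
product demo: 4.024 Mbps × 1680 s × 1.04 = 7030.7 Mb
conference talk: 3.424 Mbps × 2640 s × 1.04 = 9400.9 Mb
feature film: 4.224 Mbps × 7620 s × 1.04 = 33474.4 Mb
Total: 462882.7 Mb = 57860.3 MB.
= 53.89 GiB.

53.89 GiB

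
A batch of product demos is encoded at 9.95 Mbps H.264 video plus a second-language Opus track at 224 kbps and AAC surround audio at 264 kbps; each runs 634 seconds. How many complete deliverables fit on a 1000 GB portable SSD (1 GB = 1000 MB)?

Audio total: 224 + 264 = 488 kbps = 0.488 Mbps.
Total bitrate: 10.438 Mbps.
Per item: 10.438 Mbps × 634 s = 6,618 Mb = 827.2 MB.
Capacity: 1000 GB = 8,000,000 Mb; 1208.88 items → 1208 complete.

1208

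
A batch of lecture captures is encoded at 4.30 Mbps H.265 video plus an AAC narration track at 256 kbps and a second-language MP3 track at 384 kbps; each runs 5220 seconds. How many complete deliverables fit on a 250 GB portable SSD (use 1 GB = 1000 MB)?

Audio total: 256 + 384 = 640 kbps = 0.640 Mbps.
Total bitrate: 4.940 Mbps.
Per item: 4.940 Mbps × 5220 s = 25,787 Mb = 3,223 MB.
Capacity: 250 GB = 2,000,000 Mb; 77.56 items → 77 complete.

77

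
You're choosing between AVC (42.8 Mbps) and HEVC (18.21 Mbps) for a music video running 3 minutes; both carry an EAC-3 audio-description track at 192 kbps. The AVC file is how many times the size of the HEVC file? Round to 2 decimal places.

2.34

3 min = 180 s
Audio: 192 kbps = 0.192 Mbps.
AVC: 42.992 Mbps × 180 s = 7738.6 Mb = 0.967 GB.
HEVC: 18.402 Mbps × 180 s = 3312.4 Mb = 0.414 GB.
Ratio: 0.967 / 0.414 = 2.336.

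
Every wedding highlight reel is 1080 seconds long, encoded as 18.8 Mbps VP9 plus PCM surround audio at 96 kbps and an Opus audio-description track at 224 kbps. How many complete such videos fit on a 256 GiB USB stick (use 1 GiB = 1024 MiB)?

Audio total: 96 + 224 = 320 kbps = 0.320 Mbps.
Total bitrate: 19.120 Mbps.
Per item: 19.120 Mbps × 1080 s = 20,650 Mb = 2,581 MB.
Capacity: 256 GiB = 2,199,023 Mb; 106.49 items → 106 complete.

106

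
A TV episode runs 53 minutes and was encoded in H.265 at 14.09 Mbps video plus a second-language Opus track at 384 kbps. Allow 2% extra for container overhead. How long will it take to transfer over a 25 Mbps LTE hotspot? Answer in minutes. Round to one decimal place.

53 min = 3180 s
Audio: 384 kbps = 0.384 Mbps.
Total bitrate: 14.474 Mbps.
File: 14.474 Mbps × 3180 s = 46027.3 Mb.
With 2% container overhead: ×1.02. → 46947.9 Mb.
At 25 Mbps: 46947.9 / 25 = 1877.9 s ≈ 31.3 minutes.

31.3 minutes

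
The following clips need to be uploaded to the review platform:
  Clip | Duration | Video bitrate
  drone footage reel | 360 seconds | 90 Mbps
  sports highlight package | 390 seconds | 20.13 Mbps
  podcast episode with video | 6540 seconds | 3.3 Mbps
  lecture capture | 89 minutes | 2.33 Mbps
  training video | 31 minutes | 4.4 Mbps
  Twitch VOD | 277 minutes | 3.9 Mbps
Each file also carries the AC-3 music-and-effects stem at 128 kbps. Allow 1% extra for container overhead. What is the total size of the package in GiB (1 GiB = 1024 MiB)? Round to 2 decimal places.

17.78 GiB

Audio: 128 kbps = 0.128 Mbps.
drone footage reel: 90.128 Mbps × 360 s × 1.01 = 32770.5 Mb
sports highlight package: 20.258 Mbps × 390 s × 1.01 = 7979.6 Mb
podcast episode with video: 3.428 Mbps × 6540 s × 1.01 = 22643.3 Mb
lecture capture: 2.458 Mbps × 5340 s × 1.01 = 13257.0 Mb
training video: 4.528 Mbps × 1860 s × 1.01 = 8506.3 Mb
Twitch VOD: 4.028 Mbps × 16620 s × 1.01 = 67614.8 Mb
Total: 152771.6 Mb = 19096.4 MB.
= 17.78 GiB.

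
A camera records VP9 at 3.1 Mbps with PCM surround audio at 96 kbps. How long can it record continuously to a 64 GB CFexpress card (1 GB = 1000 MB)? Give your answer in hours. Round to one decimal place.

Audio: 96 kbps = 0.096 Mbps.
Total bitrate: 3.1 + 0.096 = 3.196 Mbps.
Capacity: 64 GB = 512,000 Mb.
Recording time: 512,000 / 3.196 = 160,200 s ≈ 44.5 hours.

44.5 hours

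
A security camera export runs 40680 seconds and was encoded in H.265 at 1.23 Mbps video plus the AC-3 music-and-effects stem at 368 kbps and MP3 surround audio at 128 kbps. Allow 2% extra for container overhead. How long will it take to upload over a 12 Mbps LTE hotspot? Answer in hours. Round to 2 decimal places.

1.66 hours

Audio total: 368 + 128 = 496 kbps = 0.496 Mbps.
Total bitrate: 1.726 Mbps.
File: 1.726 Mbps × 40680 s = 70213.7 Mb.
With 2% container overhead: ×1.02. → 71618.0 Mb.
At 12 Mbps: 71618.0 / 12 = 5968.2 s ≈ 1.66 hours.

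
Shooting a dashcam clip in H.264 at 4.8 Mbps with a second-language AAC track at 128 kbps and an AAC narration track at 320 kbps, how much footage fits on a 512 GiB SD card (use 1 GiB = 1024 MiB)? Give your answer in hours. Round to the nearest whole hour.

233 hours

Audio total: 128 + 320 = 448 kbps = 0.448 Mbps.
Total bitrate: 4.8 + 0.448 = 5.248 Mbps.
Capacity: 512 GiB = 4,398,047 Mb.
Recording time: 4,398,047 / 5.248 = 838,042 s ≈ 233 hours.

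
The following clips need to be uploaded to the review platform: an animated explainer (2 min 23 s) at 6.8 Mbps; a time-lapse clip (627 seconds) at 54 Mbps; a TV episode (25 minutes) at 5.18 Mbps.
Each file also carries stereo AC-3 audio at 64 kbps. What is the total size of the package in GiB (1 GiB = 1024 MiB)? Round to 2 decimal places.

4.98 GiB

Audio: 64 kbps = 0.064 Mbps.
animated explainer: 6.864 Mbps × 143 s = 981.6 Mb
time-lapse clip: 54.064 Mbps × 627 s = 33898.1 Mb
TV episode: 5.244 Mbps × 1500 s = 7866.0 Mb
Total: 42745.7 Mb = 5343.2 MB.
= 4.976 GiB.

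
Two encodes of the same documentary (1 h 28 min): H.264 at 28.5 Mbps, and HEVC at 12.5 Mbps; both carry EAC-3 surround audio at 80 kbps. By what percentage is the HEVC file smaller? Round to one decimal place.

56.0%

1 h 28 min = 88 min = 5280 s
Audio: 80 kbps = 0.080 Mbps.
H.264: 28.580 Mbps × 5280 s = 150902.4 Mb = 18.863 GB.
HEVC: 12.580 Mbps × 5280 s = 66422.4 Mb = 8.303 GB.
Reduction: (1 − 8.303/18.863) × 100 = 55.98%.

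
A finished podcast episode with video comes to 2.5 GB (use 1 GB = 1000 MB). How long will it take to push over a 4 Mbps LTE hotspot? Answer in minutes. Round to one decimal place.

File: 2.5 GB = 20000.0 Mb.
At 4 Mbps: 20000.0 / 4 = 5000.0 s ≈ 83.3 minutes.

83.3 minutes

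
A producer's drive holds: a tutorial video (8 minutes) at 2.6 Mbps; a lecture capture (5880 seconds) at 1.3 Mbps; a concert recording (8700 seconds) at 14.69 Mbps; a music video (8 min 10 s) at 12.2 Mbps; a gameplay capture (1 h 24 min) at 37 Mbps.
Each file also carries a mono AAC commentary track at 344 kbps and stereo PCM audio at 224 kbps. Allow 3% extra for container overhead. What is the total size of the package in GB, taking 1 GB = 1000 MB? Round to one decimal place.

Audio total: 344 + 224 = 568 kbps = 0.568 Mbps.
tutorial video: 3.168 Mbps × 480 s × 1.03 = 1566.3 Mb
lecture capture: 1.868 Mbps × 5880 s × 1.03 = 11313.4 Mb
concert recording: 15.258 Mbps × 8700 s × 1.03 = 136726.9 Mb
music video: 12.768 Mbps × 490 s × 1.03 = 6444.0 Mb
gameplay capture: 37.568 Mbps × 5040 s × 1.03 = 195023.0 Mb
Total: 351073.6 Mb = 43884.2 MB.
= 43.88 GB.

43.9 GB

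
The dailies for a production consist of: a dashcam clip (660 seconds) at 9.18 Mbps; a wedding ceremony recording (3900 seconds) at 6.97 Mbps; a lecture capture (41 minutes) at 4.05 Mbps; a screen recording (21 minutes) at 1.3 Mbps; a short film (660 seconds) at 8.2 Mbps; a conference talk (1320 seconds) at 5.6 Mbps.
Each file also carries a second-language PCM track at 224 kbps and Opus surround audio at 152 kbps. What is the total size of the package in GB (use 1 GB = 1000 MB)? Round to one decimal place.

7.7 GB

Audio total: 224 + 152 = 376 kbps = 0.376 Mbps.
dashcam clip: 9.556 Mbps × 660 s = 6307.0 Mb
wedding ceremony recording: 7.346 Mbps × 3900 s = 28649.4 Mb
lecture capture: 4.426 Mbps × 2460 s = 10888.0 Mb
screen recording: 1.676 Mbps × 1260 s = 2111.8 Mb
short film: 8.576 Mbps × 660 s = 5660.2 Mb
conference talk: 5.976 Mbps × 1320 s = 7888.3 Mb
Total: 61504.6 Mb = 7688.1 MB.
= 7.688 GB.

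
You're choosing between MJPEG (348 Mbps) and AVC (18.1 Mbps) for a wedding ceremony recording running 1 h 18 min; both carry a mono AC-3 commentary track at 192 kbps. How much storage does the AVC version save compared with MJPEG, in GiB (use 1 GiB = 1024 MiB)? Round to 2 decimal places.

1 h 18 min = 78 min = 4680 s
Audio: 192 kbps = 0.192 Mbps.
MJPEG: 348.192 Mbps × 4680 s = 1629538.6 Mb = 189.703 GiB.
AVC: 18.292 Mbps × 4680 s = 85606.6 Mb = 9.966 GiB.
Saving: 189.703 − 9.966 = 179.737 GiB.

179.74 GiB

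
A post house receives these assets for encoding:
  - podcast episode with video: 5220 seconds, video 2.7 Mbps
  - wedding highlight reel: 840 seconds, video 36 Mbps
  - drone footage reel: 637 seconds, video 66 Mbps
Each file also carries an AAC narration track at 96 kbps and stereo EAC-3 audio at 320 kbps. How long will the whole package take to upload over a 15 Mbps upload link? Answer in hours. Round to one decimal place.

Audio total: 96 + 320 = 416 kbps = 0.416 Mbps.
podcast episode with video: 3.116 Mbps × 5220 s = 16265.5 Mb
wedding highlight reel: 36.416 Mbps × 840 s = 30589.4 Mb
drone footage reel: 66.416 Mbps × 637 s = 42307.0 Mb
Total: 89162.0 Mb = 11145.2 MB.
At 15 Mbps: 89162.0 / 15 = 5944 s ≈ 1.65 hours.

1.7 hours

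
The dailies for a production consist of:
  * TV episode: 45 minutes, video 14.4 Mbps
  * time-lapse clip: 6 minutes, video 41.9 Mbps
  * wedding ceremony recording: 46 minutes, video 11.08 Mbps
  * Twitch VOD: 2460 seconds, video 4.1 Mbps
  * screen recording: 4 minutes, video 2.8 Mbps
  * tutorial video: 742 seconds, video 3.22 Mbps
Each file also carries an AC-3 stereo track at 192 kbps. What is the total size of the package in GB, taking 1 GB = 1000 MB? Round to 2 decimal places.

12.43 GB

Audio: 192 kbps = 0.192 Mbps.
TV episode: 14.592 Mbps × 2700 s = 39398.4 Mb
time-lapse clip: 42.092 Mbps × 360 s = 15153.1 Mb
wedding ceremony recording: 11.272 Mbps × 2760 s = 31110.7 Mb
Twitch VOD: 4.292 Mbps × 2460 s = 10558.3 Mb
screen recording: 2.992 Mbps × 240 s = 718.1 Mb
tutorial video: 3.412 Mbps × 742 s = 2531.7 Mb
Total: 99470.3 Mb = 12433.8 MB.
= 12.43 GB.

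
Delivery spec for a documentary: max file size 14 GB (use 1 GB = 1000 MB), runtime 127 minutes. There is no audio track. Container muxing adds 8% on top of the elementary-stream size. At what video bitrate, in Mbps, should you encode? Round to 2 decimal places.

Budget: 14 GB = 112000.0 Mb.
Stream payload after overhead: 112000.0 / 1.08 = 103703.7 Mb.
127 min = 7620 s
Total bitrate budget: 103703.7 Mb / 7620 s = 13.609 Mbps.

13.61 Mbps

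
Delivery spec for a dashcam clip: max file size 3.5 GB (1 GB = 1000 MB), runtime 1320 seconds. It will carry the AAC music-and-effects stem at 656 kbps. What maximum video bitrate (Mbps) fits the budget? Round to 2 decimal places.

Budget: 3.5 GB = 28000.0 Mb.
Total bitrate budget: 28000.0 Mb / 1320 s = 21.212 Mbps.
Audio: 656 kbps = 0.656 Mbps.
Video: 21.212 − 0.656 = 20.556 Mbps.

20.56 Mbps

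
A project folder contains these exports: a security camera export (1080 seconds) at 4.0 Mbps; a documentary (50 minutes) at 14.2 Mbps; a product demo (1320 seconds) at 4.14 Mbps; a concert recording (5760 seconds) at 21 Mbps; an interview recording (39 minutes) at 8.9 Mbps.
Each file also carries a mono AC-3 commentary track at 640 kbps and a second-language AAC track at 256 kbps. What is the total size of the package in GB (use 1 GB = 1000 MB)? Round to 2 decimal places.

25.78 GB

Audio total: 640 + 256 = 896 kbps = 0.896 Mbps.
security camera export: 4.896 Mbps × 1080 s = 5287.7 Mb
documentary: 15.096 Mbps × 3000 s = 45288.0 Mb
product demo: 5.036 Mbps × 1320 s = 6647.5 Mb
concert recording: 21.896 Mbps × 5760 s = 126121.0 Mb
interview recording: 9.796 Mbps × 2340 s = 22922.6 Mb
Total: 206266.8 Mb = 25783.3 MB.
= 25.78 GB.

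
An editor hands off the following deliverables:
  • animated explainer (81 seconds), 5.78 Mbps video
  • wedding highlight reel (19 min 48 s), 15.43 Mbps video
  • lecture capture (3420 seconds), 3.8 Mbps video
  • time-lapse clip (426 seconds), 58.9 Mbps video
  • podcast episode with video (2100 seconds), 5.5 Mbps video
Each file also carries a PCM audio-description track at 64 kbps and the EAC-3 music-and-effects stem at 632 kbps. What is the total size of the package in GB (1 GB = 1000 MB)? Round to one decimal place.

Audio total: 64 + 632 = 696 kbps = 0.696 Mbps.
animated explainer: 6.476 Mbps × 81 s = 524.6 Mb
wedding highlight reel: 16.126 Mbps × 1188 s = 19157.7 Mb
lecture capture: 4.496 Mbps × 3420 s = 15376.3 Mb
time-lapse clip: 59.596 Mbps × 426 s = 25387.9 Mb
podcast episode with video: 6.196 Mbps × 2100 s = 13011.6 Mb
Total: 73458.1 Mb = 9182.3 MB.
= 9.182 GB.

9.2 GB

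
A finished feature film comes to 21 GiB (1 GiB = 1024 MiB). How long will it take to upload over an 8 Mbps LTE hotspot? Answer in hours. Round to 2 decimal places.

6.26 hours

File: 21 GiB = 180388.6 Mb.
At 8 Mbps: 180388.6 / 8 = 22548.6 s ≈ 6.26 hours.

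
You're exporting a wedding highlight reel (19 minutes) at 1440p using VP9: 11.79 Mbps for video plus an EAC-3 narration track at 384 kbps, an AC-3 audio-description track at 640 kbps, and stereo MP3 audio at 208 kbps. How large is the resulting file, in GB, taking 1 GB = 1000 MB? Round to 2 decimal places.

1.86 GB

19 min = 1140 s
Audio total: 384 + 640 + 208 = 1232 kbps = 1.232 Mbps.
Total bitrate: 11.79 + 1.232 = 13.022 Mbps.
Stream data: 13.022 Mbps × 1140 s = 14845.1 Mb.
14,845 Mb ÷ 8 = 1,856 MB → 1.856 GB.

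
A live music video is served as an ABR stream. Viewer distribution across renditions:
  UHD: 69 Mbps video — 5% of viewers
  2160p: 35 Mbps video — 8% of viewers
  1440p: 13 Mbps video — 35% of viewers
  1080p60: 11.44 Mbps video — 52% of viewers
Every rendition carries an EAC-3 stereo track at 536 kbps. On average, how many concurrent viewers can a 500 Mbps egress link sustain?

Audio: 536 kbps = 0.536 Mbps.
Average per-viewer bitrate: 0.05×69.536 + 0.08×35.536 + 0.35×13.536 + 0.52×11.976 = 17.285 Mbps.
500 Mbps = 500.0 Mbps; 500.0 / 17.285 = 28.93 → 28.

28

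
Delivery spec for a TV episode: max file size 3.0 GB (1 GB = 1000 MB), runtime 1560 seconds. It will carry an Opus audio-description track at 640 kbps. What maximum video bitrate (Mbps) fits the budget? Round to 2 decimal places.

14.74 Mbps

Budget: 3.0 GB = 24000.0 Mb.
Total bitrate budget: 24000.0 Mb / 1560 s = 15.385 Mbps.
Audio: 640 kbps = 0.640 Mbps.
Video: 15.385 − 0.640 = 14.745 Mbps.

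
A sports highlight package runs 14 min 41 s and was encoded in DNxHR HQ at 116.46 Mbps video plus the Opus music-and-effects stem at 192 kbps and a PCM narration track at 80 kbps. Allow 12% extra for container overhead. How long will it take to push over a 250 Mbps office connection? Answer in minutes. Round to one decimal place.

7.7 minutes

14 min 41 s = 881 s
Audio total: 192 + 80 = 272 kbps = 0.272 Mbps.
Total bitrate: 116.732 Mbps.
File: 116.732 Mbps × 881 s = 102840.9 Mb.
With 12% container overhead: ×1.12. → 115181.8 Mb.
At 250 Mbps: 115181.8 / 250 = 460.7 s ≈ 7.68 minutes.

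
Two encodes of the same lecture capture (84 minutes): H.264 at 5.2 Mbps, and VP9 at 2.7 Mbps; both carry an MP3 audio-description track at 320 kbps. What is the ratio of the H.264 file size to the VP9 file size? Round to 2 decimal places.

84 min = 5040 s
Audio: 320 kbps = 0.320 Mbps.
H.264: 5.520 Mbps × 5040 s = 27820.8 Mb = 3.478 GB.
VP9: 3.020 Mbps × 5040 s = 15220.8 Mb = 1.903 GB.
Ratio: 3.478 / 1.903 = 1.828.

1.83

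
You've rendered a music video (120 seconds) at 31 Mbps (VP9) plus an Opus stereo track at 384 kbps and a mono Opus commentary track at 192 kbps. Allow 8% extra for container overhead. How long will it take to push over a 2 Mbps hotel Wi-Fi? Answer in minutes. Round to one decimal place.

34.1 minutes

Audio total: 384 + 192 = 576 kbps = 0.576 Mbps.
Total bitrate: 31.576 Mbps.
File: 31.576 Mbps × 120 s = 3789.1 Mb.
With 8% container overhead: ×1.08. → 4092.2 Mb.
At 2 Mbps: 4092.2 / 2 = 2046.1 s ≈ 34.1 minutes.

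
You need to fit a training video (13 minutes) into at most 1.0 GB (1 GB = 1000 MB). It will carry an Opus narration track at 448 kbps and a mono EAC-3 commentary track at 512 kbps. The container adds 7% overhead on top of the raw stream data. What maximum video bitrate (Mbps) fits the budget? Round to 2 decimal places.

Budget: 1.0 GB = 8000.0 Mb.
Stream payload after overhead: 8000.0 / 1.07 = 7476.6 Mb.
13 min = 780 s
Total bitrate budget: 7476.6 Mb / 780 s = 9.585 Mbps.
Audio total: 448 + 512 = 960 kbps = 0.960 Mbps.
Video: 9.585 − 0.960 = 8.625 Mbps.

8.63 Mbps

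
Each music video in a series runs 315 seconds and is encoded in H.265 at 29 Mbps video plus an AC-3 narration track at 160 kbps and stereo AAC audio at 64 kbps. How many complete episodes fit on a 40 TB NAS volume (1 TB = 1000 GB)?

Audio total: 160 + 64 = 224 kbps = 0.224 Mbps.
Total bitrate: 29.224 Mbps.
Per item: 29.224 Mbps × 315 s = 9,206 Mb = 1,151 MB.
Capacity: 40 TB = 320,000,000 Mb; 34761.60 items → 34761 complete.

34761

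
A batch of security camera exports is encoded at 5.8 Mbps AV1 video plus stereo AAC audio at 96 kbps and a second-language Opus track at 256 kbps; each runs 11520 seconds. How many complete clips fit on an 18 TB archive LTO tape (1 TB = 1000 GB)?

2031

Audio total: 96 + 256 = 352 kbps = 0.352 Mbps.
Total bitrate: 6.152 Mbps.
Per item: 6.152 Mbps × 11520 s = 70,871 Mb = 8,859 MB.
Capacity: 18 TB = 144,000,000 Mb; 2031.86 items → 2031 complete.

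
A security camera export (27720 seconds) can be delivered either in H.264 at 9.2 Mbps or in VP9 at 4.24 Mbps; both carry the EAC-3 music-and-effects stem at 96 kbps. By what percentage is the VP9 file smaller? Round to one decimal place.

53.4%

Audio: 96 kbps = 0.096 Mbps.
H.264: 9.296 Mbps × 27720 s = 257685.1 Mb = 32.211 GB.
VP9: 4.336 Mbps × 27720 s = 120193.9 Mb = 15.024 GB.
Reduction: (1 − 15.024/32.211) × 100 = 53.36%.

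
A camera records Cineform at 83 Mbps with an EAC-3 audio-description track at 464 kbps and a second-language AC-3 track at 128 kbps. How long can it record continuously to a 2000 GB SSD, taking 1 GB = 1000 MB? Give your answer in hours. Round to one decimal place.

53.2 hours

Audio total: 464 + 128 = 592 kbps = 0.592 Mbps.
Total bitrate: 83 + 0.592 = 83.592 Mbps.
Capacity: 2000 GB = 16,000,000 Mb.
Recording time: 16,000,000 / 83.592 = 191,406 s ≈ 53.2 hours.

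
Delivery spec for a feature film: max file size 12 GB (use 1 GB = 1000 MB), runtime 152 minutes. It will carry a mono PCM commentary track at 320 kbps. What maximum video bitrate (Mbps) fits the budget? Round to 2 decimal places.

Budget: 12 GB = 96000.0 Mb.
152 min = 9120 s
Total bitrate budget: 96000.0 Mb / 9120 s = 10.526 Mbps.
Audio: 320 kbps = 0.320 Mbps.
Video: 10.526 − 0.320 = 10.206 Mbps.

10.21 Mbps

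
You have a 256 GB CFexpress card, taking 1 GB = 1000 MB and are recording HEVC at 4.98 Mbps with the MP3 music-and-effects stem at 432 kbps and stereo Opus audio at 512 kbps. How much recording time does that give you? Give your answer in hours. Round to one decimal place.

Audio total: 432 + 512 = 944 kbps = 0.944 Mbps.
Total bitrate: 4.98 + 0.944 = 5.924 Mbps.
Capacity: 256 GB = 2,048,000 Mb.
Recording time: 2,048,000 / 5.924 = 345,712 s ≈ 96.0 hours.

96.0 hours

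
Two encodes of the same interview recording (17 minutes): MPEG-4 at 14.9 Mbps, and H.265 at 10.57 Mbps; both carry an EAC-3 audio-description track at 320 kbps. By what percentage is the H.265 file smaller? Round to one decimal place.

28.4%

17 min = 1020 s
Audio: 320 kbps = 0.320 Mbps.
MPEG-4: 15.220 Mbps × 1020 s = 15524.4 Mb = 1.941 GB.
H.265: 10.890 Mbps × 1020 s = 11107.8 Mb = 1.388 GB.
Reduction: (1 − 1.388/1.941) × 100 = 28.45%.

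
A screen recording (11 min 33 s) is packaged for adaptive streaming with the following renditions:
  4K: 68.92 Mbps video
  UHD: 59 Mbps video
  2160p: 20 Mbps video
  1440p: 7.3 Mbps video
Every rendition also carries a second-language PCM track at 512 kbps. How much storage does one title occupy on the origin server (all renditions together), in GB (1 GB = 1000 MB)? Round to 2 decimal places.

11 min 33 s = 693 s
Audio: 512 kbps = 0.512 Mbps.
Sum of rendition bitrates: (68.92+0.512) + (59+0.512) + (20+0.512) + (7.3+0.512) = 157.268 Mbps.
× 693 s = 108,987 Mb = 13,623 MB = 13.62 GB.

13.62 GB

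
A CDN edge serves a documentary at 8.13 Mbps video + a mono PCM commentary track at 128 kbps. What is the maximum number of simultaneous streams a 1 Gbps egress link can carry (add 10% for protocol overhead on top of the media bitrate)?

110

Audio: 128 kbps = 0.128 Mbps.
Per-viewer media rate: 8.258 Mbps.
On the wire with 10% overhead: 9.084 Mbps.
1 Gbps = 1,000 Mbps; 1,000 / 9.084 = 110.09 → 110 viewers.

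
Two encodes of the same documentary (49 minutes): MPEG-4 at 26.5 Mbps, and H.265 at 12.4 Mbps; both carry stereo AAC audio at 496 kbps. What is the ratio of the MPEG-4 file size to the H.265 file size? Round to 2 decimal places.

2.09

49 min = 2940 s
Audio: 496 kbps = 0.496 Mbps.
MPEG-4: 26.996 Mbps × 2940 s = 79368.2 Mb = 9.921 GB.
H.265: 12.896 Mbps × 2940 s = 37914.2 Mb = 4.739 GB.
Ratio: 9.921 / 4.739 = 2.093.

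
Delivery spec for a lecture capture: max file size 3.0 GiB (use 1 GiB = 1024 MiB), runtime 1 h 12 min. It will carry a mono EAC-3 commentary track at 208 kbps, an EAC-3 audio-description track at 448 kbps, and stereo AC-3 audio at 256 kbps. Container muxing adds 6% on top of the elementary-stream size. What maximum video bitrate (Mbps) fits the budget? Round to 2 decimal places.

Budget: 3.0 GiB = 25769.8 Mb.
Stream payload after overhead: 25769.8 / 1.06 = 24311.1 Mb.
1 h 12 min = 72 min = 4320 s
Total bitrate budget: 24311.1 Mb / 4320 s = 5.628 Mbps.
Audio total: 208 + 448 + 256 = 912 kbps = 0.912 Mbps.
Video: 5.628 − 0.912 = 4.716 Mbps.

4.72 Mbps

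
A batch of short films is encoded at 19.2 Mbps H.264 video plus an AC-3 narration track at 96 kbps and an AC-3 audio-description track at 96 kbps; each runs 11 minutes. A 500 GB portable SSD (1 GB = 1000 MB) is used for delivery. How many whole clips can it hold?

312

11 min = 660 s
Audio total: 96 + 96 = 192 kbps = 0.192 Mbps.
Total bitrate: 19.392 Mbps.
Per item: 19.392 Mbps × 660 s = 12,799 Mb = 1,600 MB.
Capacity: 500 GB = 4,000,000 Mb; 312.53 items → 312 complete.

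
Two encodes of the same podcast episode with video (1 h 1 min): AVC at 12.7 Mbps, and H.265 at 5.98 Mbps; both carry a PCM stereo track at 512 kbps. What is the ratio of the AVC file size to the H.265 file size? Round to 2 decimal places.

1 h 1 min = 61 min = 3660 s
Audio: 512 kbps = 0.512 Mbps.
AVC: 13.212 Mbps × 3660 s = 48355.9 Mb = 5.629 GiB.
H.265: 6.492 Mbps × 3660 s = 23760.7 Mb = 2.766 GiB.
Ratio: 5.629 / 2.766 = 2.035.

2.04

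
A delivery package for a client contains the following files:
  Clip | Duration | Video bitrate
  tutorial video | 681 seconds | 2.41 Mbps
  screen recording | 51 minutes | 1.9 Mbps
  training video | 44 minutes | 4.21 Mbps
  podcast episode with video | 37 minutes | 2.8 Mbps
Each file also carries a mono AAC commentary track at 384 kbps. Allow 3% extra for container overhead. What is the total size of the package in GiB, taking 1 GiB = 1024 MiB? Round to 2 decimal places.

3.37 GiB

Audio: 384 kbps = 0.384 Mbps.
tutorial video: 2.794 Mbps × 681 s × 1.03 = 1959.8 Mb
screen recording: 2.284 Mbps × 3060 s × 1.03 = 7198.7 Mb
training video: 4.594 Mbps × 2640 s × 1.03 = 12492.0 Mb
podcast episode with video: 3.184 Mbps × 2220 s × 1.03 = 7280.5 Mb
Total: 28931.0 Mb = 3616.4 MB.
= 3.368 GiB.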